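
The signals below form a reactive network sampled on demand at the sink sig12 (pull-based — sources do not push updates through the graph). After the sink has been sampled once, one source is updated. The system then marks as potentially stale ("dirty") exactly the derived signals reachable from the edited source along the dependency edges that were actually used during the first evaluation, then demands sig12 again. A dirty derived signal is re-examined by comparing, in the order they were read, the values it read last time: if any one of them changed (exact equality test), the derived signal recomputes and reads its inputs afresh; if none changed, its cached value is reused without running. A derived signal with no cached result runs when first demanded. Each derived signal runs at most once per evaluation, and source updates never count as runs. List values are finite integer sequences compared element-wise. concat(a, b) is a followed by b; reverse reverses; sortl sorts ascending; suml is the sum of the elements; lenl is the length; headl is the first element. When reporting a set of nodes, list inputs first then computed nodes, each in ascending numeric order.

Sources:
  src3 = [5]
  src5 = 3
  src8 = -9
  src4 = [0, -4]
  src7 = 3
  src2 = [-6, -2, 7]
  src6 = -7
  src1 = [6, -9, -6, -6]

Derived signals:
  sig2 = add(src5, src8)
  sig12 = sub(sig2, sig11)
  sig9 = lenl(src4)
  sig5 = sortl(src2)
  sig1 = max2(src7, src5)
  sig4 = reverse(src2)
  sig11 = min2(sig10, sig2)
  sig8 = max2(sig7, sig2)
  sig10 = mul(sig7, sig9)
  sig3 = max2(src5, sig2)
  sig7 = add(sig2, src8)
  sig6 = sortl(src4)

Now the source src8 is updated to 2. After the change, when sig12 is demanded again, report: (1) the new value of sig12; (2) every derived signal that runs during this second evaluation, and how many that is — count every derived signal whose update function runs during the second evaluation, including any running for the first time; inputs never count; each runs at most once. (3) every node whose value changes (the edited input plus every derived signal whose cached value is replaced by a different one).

Initial pass — values computed on the first demand:
  sig2 = add(3, -9) = -6
  sig7 = add(-6, -9) = -15
  sig9 = lenl([0, -4]) = 2
  sig10 = mul(-15, 2) = -30
  sig11 = min2(-30, -6) = -30
  sig12 = sub(-6, -30) = 24

Second demand — change propagation:
  sig2: re-runs because src8 -9->2; new result 5.
  sig7: re-runs because sig2 -6->5; src8 -9->2; new result 7.
  sig10: re-runs because sig7 -15->7; new result 14.
  sig11: re-runs because sig10 -30->14; sig2 -6->5; new result 5.
  sig12: re-runs because sig2 -6->5; sig11 -30->5; new result 0.

sig12 now evaluates to 0.
Run set: sig2, sig7, sig10, sig11, sig12 (5 run).
Changed values: src8, sig2, sig7, sig10, sig11, sig12.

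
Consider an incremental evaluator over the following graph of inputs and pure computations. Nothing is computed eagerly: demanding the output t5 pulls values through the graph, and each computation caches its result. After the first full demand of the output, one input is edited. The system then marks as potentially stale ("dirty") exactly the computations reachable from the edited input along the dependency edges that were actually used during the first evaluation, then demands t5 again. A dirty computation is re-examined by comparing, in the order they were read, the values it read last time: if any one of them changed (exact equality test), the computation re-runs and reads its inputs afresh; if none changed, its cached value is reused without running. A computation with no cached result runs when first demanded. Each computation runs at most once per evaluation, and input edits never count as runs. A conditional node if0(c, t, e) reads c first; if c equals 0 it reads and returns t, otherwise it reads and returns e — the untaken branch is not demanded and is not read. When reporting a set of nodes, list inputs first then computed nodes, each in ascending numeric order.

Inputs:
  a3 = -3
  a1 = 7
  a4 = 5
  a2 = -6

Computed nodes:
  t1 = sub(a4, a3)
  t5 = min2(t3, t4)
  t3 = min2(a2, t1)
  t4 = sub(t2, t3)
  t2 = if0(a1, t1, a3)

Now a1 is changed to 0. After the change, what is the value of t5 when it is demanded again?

t5 now evaluates to -6.

Initial pass — values computed on the first demand:
  t1 = sub(5, -3) = 8
  t2 = if0(a1=7 -> else branch a3) = -3
  t3 = min2(-6, 8) = -6
  t4 = sub(-3, -6) = 3
  t5 = min2(-6, 3) = -6

Second demand — change propagation:
  t2: re-runs because a1 7->0; new result 8.
  t4: re-runs because t2 -3->8; new result 14.
  t5: re-runs because t4 3->14; new result -6 (unchanged).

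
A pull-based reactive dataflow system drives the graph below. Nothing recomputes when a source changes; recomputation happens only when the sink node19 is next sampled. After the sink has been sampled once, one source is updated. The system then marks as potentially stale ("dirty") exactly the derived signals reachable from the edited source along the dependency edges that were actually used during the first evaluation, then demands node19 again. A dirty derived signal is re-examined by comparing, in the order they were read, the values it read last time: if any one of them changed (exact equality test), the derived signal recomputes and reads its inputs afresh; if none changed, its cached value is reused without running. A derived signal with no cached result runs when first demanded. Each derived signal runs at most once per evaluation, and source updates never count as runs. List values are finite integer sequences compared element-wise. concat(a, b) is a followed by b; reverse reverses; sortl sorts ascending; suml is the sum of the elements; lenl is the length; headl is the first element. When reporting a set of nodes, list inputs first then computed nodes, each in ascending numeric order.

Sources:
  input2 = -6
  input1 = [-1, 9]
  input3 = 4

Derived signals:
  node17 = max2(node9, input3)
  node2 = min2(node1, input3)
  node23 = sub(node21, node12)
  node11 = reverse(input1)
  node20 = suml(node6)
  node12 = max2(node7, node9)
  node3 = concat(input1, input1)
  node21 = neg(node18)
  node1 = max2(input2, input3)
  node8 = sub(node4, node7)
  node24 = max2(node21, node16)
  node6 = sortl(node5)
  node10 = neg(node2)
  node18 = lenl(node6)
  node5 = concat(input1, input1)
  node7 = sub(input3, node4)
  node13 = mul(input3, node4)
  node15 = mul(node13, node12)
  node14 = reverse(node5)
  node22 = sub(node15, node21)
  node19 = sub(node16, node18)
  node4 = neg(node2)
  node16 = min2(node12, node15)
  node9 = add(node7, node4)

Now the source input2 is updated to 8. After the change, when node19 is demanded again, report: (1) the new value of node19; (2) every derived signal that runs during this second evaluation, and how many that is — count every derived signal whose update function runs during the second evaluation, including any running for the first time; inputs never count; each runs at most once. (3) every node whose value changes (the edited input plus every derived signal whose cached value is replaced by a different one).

First evaluation (everything demanded from the output):
  node1 = max2(-6, 4) = 4
  node2 = min2(4, 4) = 4
  node4 = neg(4) = -4
  node5 = concat([-1, 9], [-1, 9]) = [-1, 9, -1, 9]
  node6 = sortl([-1, 9, -1, 9]) = [-1, -1, 9, 9]
  node7 = sub(4, -4) = 8
  node9 = add(8, -4) = 4
  node12 = max2(8, 4) = 8
  node13 = mul(4, -4) = -16
  node15 = mul(-16, 8) = -128
  node16 = min2(8, -128) = -128
  node18 = lenl([-1, -1, 9, 9]) = 4
  node19 = sub(-128, 4) = -132

Propagation after the edit:
  node1: runs — input2 -6->8; result 8.
  node2: runs — node1 4->8; result 4 (same value as before).
  node4: checked — values it read are unchanged (node2 unchanged); reused cached -4 without running.
  node7: checked — values it read are unchanged (input3 unchanged, node4 unchanged); reused cached 8 without running.
  node9: checked — values it read are unchanged (node7 unchanged, node4 unchanged); reused cached 4 without running.
  node12: checked — values it read are unchanged (node7 unchanged, node9 unchanged); reused cached 8 without running.
  node13: checked — values it read are unchanged (input3 unchanged, node4 unchanged); reused cached -16 without running.
  node15: checked — values it read are unchanged (node13 unchanged, node12 unchanged); reused cached -128 without running.
  node16: checked — values it read are unchanged (node12 unchanged, node15 unchanged); reused cached -128 without running.
  node19: checked — values it read are unchanged (node16 unchanged, node18 unchanged); reused cached -132 without running.

Key observation: the change is absorbed at node2 — it re-runs but produces the same value, and the output's value is unchanged.

New value of node19: -132.
Derived signals that run: node1, node2 — 2 in total.
Values that change: input2, node1.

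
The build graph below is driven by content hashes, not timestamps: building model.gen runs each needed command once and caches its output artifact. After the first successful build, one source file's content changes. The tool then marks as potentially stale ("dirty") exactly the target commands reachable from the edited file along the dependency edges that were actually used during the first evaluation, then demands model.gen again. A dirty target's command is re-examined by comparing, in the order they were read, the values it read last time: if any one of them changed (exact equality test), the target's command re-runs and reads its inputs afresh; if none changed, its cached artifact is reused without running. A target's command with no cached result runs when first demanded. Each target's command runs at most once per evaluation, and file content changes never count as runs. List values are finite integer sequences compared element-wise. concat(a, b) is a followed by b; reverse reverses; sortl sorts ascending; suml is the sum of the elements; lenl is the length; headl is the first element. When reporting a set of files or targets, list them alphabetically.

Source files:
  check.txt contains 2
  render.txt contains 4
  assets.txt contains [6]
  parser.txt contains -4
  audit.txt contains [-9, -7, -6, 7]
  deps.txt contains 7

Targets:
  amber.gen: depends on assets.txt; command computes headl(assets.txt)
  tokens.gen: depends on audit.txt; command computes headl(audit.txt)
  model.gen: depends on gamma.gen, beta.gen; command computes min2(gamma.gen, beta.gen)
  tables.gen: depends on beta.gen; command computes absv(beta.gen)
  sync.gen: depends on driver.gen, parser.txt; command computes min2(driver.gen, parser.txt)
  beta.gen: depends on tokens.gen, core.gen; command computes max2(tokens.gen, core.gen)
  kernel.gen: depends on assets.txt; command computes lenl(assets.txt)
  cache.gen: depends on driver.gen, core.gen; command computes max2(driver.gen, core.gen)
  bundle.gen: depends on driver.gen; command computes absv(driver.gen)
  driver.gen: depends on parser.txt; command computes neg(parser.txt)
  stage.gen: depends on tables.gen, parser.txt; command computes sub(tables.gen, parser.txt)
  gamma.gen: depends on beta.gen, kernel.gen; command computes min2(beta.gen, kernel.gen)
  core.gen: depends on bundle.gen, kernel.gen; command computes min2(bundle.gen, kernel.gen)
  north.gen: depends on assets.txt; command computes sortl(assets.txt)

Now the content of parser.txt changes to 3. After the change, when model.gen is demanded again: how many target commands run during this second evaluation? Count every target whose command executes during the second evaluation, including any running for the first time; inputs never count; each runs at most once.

Run set: bundle.gen, core.gen, driver.gen (3 run).
The important point: core.gen recomputes to an identical value, and the output ends up unchanged.

Initial pass — values computed on the first demand:
  driver.gen = neg(-4) = 4
  bundle.gen = absv(4) = 4
  kernel.gen = lenl([6]) = 1
  core.gen = min2(4, 1) = 1
  tokens.gen = headl([-9, -7, -6, 7]) = -9
  beta.gen = max2(-9, 1) = 1
  gamma.gen = min2(1, 1) = 1
  model.gen = min2(1, 1) = 1

Second demand — change propagation:
  driver.gen: re-runs because parser.txt -4->3; new result -3.
  bundle.gen: re-runs because driver.gen 4->-3; new result 3.
  core.gen: re-runs because bundle.gen 4->3; new result 1 (unchanged).
  beta.gen: re-examined; everything it read last time is the same (tokens.gen unchanged, core.gen unchanged) — cache 1 kept, no run.
  gamma.gen: re-examined; everything it read last time is the same (beta.gen unchanged, kernel.gen unchanged) — cache 1 kept, no run.
  model.gen: re-examined; everything it read last time is the same (gamma.gen unchanged, beta.gen unchanged) — cache 1 kept, no run.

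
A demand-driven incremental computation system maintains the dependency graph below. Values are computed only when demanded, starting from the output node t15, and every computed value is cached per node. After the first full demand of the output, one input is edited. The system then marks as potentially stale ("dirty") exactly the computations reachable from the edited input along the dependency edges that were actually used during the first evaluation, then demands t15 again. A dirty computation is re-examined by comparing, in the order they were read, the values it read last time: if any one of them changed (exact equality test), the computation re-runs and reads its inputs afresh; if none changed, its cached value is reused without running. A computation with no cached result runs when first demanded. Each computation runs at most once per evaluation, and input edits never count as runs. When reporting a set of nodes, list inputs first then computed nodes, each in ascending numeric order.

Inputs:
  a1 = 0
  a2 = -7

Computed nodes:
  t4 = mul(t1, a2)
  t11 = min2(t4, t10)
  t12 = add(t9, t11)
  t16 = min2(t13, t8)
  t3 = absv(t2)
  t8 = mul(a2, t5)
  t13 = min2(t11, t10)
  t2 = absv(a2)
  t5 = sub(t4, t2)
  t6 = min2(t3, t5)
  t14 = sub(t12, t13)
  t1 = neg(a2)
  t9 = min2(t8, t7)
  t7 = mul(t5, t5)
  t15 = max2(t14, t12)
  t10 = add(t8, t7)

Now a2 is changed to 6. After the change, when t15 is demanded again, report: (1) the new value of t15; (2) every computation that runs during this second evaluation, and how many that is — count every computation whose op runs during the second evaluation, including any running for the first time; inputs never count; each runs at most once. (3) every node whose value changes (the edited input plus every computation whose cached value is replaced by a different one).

New value of t15: -252.
Computations that run: t1, t2, t4, t5, t7, t8, t9, t10, t11, t12, t13, t14, t15 — 13 in total.
Values that change: a2, t1, t2, t4, t5, t7, t8, t9, t10, t11, t12, t13, t14, t15.

First evaluation (everything demanded from the output):
  t1 = neg(-7) = 7
  t2 = absv(-7) = 7
  t4 = mul(7, -7) = -49
  t5 = sub(-49, 7) = -56
  t7 = mul(-56, -56) = 3136
  t8 = mul(-7, -56) = 392
  t9 = min2(392, 3136) = 392
  t10 = add(392, 3136) = 3528
  t11 = min2(-49, 3528) = -49
  t12 = add(392, -49) = 343
  t13 = min2(-49, 3528) = -49
  t14 = sub(343, -49) = 392
  t15 = max2(392, 343) = 392

Propagation after the edit:
  t1: runs — a2 -7->6; result -6.
  t2: runs — a2 -7->6; result 6.
  t4: runs — t1 7->-6; a2 -7->6; result -36.
  t5: runs — t4 -49->-36; t2 7->6; result -42.
  t7: runs — t5 -56->-42; t5 -56->-42; result 1764.
  t8: runs — a2 -7->6; t5 -56->-42; result -252.
  t9: runs — t8 392->-252; t7 3136->1764; result -252.
  t10: runs — t8 392->-252; t7 3136->1764; result 1512.
  t11: runs — t4 -49->-36; t10 3528->1512; result -36.
  t12: runs — t9 392->-252; t11 -49->-36; result -288.
  t13: runs — t11 -49->-36; t10 3528->1512; result -36.
  t14: runs — t12 343->-288; t13 -49->-36; result -252.
  t15: runs — t14 392->-252; t12 343->-288; result -252.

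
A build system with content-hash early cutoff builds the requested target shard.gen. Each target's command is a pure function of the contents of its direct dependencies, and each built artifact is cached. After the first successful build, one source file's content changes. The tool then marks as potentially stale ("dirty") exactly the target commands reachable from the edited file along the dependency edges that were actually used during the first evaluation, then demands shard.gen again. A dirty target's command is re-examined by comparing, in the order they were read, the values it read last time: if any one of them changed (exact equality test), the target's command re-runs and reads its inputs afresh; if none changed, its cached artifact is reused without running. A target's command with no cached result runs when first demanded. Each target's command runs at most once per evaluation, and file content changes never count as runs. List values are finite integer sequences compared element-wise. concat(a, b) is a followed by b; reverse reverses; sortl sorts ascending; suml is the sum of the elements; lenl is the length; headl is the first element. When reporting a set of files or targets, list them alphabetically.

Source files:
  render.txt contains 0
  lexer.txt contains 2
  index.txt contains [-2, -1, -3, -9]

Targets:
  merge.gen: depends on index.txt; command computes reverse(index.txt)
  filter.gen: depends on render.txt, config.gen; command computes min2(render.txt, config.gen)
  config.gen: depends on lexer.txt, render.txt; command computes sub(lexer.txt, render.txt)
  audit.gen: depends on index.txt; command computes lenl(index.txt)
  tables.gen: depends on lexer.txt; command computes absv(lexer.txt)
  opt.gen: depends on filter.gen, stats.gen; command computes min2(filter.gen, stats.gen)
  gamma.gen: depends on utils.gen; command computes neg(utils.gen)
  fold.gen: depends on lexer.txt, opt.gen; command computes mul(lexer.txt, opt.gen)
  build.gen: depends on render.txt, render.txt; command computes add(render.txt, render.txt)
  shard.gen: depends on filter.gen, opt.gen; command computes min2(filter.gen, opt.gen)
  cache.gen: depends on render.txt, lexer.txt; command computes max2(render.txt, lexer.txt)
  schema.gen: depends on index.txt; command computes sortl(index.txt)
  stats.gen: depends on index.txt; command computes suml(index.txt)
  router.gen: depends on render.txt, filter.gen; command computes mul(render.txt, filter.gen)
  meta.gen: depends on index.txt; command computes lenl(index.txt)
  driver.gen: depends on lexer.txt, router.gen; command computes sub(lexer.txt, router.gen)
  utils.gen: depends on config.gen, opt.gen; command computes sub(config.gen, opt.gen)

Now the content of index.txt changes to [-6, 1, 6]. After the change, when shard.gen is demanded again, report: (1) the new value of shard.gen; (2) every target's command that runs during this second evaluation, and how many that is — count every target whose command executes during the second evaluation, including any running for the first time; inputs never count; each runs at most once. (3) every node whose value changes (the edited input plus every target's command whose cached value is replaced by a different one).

New value of shard.gen: 0.
Target commands that run: opt.gen, shard.gen, stats.gen — 3 in total.
Values that change: index.txt, opt.gen, shard.gen, stats.gen.

First evaluation (everything demanded from the output):
  config.gen = sub(2, 0) = 2
  filter.gen = min2(0, 2) = 0
  stats.gen = suml([-2, -1, -3, -9]) = -15
  opt.gen = min2(0, -15) = -15
  shard.gen = min2(0, -15) = -15

Propagation after the edit:
  stats.gen: runs — index.txt [-2, -1, -3, -9]->[-6, 1, 6]; result 1.
  opt.gen: runs — stats.gen -15->1; result 0.
  shard.gen: runs — opt.gen -15->0; result 0.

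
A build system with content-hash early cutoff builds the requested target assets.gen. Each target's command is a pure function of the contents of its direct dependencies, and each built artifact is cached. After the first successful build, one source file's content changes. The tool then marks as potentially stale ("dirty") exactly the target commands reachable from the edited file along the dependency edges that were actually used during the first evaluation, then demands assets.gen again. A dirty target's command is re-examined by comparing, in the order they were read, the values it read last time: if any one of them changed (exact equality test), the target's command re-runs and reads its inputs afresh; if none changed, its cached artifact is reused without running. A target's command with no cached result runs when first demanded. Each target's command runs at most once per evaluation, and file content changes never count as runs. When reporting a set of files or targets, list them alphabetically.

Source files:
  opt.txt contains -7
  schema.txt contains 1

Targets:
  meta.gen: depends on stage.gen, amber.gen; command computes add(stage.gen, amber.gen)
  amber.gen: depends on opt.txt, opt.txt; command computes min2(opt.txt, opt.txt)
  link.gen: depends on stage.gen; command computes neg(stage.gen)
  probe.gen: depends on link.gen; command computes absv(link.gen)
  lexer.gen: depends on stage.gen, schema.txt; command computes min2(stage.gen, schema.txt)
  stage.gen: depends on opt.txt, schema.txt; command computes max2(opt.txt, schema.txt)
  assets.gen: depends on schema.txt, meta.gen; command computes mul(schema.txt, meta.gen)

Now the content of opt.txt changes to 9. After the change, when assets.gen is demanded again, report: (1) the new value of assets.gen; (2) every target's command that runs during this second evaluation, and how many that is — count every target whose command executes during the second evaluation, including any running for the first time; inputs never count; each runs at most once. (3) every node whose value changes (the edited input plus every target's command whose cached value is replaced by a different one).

New value of assets.gen: 18.
Target commands that run: amber.gen, assets.gen, meta.gen, stage.gen — 4 in total.
Values that change: amber.gen, assets.gen, meta.gen, opt.txt, stage.gen.

First evaluation (everything demanded from the output):
  amber.gen = min2(-7, -7) = -7
  stage.gen = max2(-7, 1) = 1
  meta.gen = add(1, -7) = -6
  assets.gen = mul(1, -6) = -6

Propagation after the edit:
  amber.gen: runs — opt.txt -7->9; opt.txt -7->9; result 9.
  stage.gen: runs — opt.txt -7->9; result 9.
  meta.gen: runs — stage.gen 1->9; amber.gen -7->9; result 18.
  assets.gen: runs — meta.gen -6->18; result 18.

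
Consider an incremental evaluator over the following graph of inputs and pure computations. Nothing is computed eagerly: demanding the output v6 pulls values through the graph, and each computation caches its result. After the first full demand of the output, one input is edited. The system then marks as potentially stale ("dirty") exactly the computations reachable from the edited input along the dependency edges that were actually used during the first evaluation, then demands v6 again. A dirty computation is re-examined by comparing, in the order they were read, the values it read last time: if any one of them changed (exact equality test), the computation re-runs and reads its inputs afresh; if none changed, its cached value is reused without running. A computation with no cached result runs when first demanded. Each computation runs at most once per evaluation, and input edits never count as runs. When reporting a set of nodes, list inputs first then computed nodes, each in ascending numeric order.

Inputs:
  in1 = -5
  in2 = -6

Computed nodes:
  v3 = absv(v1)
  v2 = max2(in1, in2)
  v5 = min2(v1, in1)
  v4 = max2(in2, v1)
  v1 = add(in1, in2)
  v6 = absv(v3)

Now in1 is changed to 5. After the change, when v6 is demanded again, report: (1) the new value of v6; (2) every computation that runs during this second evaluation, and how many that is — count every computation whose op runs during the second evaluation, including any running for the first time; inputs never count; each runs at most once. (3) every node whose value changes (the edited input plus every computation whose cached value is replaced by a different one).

v6 now evaluates to 1.
Run set: v1, v3, v6 (3 run).
Changed values: in1, v1, v3, v6.

Initial pass — values computed on the first demand:
  v1 = add(-5, -6) = -11
  v3 = absv(-11) = 11
  v6 = absv(11) = 11

Second demand — change propagation:
  v1: re-runs because in1 -5->5; new result -1.
  v3: re-runs because v1 -11->-1; new result 1.
  v6: re-runs because v3 11->1; new result 1.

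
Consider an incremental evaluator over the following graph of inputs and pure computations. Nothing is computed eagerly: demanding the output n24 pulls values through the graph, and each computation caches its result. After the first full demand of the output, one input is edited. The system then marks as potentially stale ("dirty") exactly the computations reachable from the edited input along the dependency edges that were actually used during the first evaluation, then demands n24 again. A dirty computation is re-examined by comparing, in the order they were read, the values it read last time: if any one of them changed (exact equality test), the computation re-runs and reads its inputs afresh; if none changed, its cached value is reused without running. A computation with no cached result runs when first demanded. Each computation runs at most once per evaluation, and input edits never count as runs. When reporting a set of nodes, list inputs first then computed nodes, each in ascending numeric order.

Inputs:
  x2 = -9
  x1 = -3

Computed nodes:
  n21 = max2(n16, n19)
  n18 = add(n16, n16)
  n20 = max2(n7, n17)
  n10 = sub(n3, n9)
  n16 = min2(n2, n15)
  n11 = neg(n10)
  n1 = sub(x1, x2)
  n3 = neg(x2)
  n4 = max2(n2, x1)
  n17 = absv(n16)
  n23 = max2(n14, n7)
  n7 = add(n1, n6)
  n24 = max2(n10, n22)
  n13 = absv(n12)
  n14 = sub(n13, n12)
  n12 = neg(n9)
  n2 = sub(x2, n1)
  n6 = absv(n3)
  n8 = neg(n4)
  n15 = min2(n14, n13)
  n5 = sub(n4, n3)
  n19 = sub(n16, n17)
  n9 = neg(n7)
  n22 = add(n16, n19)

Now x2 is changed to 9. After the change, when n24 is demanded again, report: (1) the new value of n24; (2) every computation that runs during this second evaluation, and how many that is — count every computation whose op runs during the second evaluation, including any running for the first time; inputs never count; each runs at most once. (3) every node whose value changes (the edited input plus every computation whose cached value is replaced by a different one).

Initial pass — values computed on the first demand:
  n1 = sub(-3, -9) = 6
  n2 = sub(-9, 6) = -15
  n3 = neg(-9) = 9
  n6 = absv(9) = 9
  n7 = add(6, 9) = 15
  n9 = neg(15) = -15
  n10 = sub(9, -15) = 24
  n12 = neg(-15) = 15
  n13 = absv(15) = 15
  n14 = sub(15, 15) = 0
  n15 = min2(0, 15) = 0
  n16 = min2(-15, 0) = -15
  n17 = absv(-15) = 15
  n19 = sub(-15, 15) = -30
  n22 = add(-15, -30) = -45
  n24 = max2(24, -45) = 24

Second demand — change propagation:
  n1: re-runs because x2 -9->9; new result -12.
  n2: re-runs because x2 -9->9; n1 6->-12; new result 21.
  n3: re-runs because x2 -9->9; new result -9.
  n6: re-runs because n3 9->-9; new result 9 (unchanged).
  n7: re-runs because n1 6->-12; new result -3.
  n9: re-runs because n7 15->-3; new result 3.
  n10: re-runs because n3 9->-9; n9 -15->3; new result -12.
  n12: re-runs because n9 -15->3; new result -3.
  n13: re-runs because n12 15->-3; new result 3.
  n14: re-runs because n13 15->3; n12 15->-3; new result 6.
  n15: re-runs because n14 0->6; n13 15->3; new result 3.
  n16: re-runs because n2 -15->21; n15 0->3; new result 3.
  n17: re-runs because n16 -15->3; new result 3.
  n19: re-runs because n16 -15->3; n17 15->3; new result 0.
  n22: re-runs because n16 -15->3; n19 -30->0; new result 3.
  n24: re-runs because n10 24->-12; n22 -45->3; new result 3.

n24 now evaluates to 3.
Run set: n1, n2, n3, n6, n7, n9, n10, n12, n13, n14, n15, n16, n17, n19, n22, n24 (16 run).
Changed values: x2, n1, n2, n3, n7, n9, n10, n12, n13, n14, n15, n16, n17, n19, n22, n24.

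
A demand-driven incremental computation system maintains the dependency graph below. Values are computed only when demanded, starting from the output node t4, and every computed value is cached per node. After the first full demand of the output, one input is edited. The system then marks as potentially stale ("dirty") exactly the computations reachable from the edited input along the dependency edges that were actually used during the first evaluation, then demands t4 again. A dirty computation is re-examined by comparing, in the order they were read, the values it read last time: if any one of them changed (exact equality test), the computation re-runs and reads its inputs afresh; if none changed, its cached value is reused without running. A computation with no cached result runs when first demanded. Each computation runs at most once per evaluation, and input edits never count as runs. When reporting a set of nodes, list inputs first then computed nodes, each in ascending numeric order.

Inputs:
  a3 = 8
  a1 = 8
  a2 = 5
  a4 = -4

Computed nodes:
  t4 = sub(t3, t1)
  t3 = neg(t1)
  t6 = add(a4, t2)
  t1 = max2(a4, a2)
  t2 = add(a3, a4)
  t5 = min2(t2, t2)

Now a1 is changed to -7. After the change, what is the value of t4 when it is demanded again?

First evaluation (everything demanded from the output):
  t1 = max2(-4, 5) = 5
  t3 = neg(5) = -5
  t4 = sub(-5, 5) = -10

Propagation after the edit:
  a1 feeds no computation that the output demands — nothing is marked dirty and nothing runs.

Key observation: a1 is never demanded by the output, so the edit triggers no recomputation at all.

New value of t4: -10.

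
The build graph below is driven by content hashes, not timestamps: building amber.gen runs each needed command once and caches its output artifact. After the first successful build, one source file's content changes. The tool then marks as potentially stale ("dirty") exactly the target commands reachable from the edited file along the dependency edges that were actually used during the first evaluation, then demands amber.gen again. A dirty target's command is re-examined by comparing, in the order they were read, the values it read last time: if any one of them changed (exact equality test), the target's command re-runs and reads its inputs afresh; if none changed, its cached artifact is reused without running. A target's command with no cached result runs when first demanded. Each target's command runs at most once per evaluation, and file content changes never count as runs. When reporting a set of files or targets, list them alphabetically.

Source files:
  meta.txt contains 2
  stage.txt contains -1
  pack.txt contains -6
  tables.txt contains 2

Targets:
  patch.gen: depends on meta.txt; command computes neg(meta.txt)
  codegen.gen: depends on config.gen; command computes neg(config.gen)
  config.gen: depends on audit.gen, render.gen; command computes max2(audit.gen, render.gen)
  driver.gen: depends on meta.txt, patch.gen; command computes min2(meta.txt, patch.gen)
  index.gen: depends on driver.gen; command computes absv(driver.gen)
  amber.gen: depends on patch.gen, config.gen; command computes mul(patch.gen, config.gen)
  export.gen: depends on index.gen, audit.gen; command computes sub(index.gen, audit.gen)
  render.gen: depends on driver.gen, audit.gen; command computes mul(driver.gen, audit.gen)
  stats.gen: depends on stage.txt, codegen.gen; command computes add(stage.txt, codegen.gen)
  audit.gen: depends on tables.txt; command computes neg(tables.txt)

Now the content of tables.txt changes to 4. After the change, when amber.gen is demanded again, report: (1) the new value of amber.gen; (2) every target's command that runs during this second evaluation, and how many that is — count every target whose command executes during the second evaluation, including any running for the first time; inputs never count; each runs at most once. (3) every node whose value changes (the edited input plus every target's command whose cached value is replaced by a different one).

Initial pass — values computed on the first demand:
  audit.gen = neg(2) = -2
  patch.gen = neg(2) = -2
  driver.gen = min2(2, -2) = -2
  render.gen = mul(-2, -2) = 4
  config.gen = max2(-2, 4) = 4
  amber.gen = mul(-2, 4) = -8

Second demand — change propagation:
  audit.gen: re-runs because tables.txt 2->4; new result -4.
  render.gen: re-runs because audit.gen -2->-4; new result 8.
  config.gen: re-runs because audit.gen -2->-4; render.gen 4->8; new result 8.
  amber.gen: re-runs because config.gen 4->8; new result -16.

amber.gen now evaluates to -16.
Run set: amber.gen, audit.gen, config.gen, render.gen (4 run).
Changed values: amber.gen, audit.gen, config.gen, render.gen, tables.txt.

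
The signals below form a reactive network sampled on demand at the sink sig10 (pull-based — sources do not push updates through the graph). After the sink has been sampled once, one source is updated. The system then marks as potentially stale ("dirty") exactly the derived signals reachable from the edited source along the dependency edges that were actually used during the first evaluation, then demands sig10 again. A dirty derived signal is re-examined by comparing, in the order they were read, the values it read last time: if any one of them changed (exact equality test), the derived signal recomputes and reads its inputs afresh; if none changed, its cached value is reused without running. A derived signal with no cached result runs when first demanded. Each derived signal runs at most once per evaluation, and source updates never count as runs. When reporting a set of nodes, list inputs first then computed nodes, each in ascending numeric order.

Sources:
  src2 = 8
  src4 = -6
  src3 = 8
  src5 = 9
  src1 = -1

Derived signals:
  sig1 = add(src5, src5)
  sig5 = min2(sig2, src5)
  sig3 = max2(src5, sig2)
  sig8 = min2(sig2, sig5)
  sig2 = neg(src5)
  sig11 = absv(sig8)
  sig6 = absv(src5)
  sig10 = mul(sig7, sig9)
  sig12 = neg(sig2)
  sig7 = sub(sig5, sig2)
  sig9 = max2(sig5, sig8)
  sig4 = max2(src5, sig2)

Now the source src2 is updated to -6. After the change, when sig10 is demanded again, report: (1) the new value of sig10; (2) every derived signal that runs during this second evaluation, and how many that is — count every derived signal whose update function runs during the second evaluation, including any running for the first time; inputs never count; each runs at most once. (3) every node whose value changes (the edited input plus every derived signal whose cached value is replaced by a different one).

Initial pass — values computed on the first demand:
  sig2 = neg(9) = -9
  sig5 = min2(-9, 9) = -9
  sig7 = sub(-9, -9) = 0
  sig8 = min2(-9, -9) = -9
  sig9 = max2(-9, -9) = -9
  sig10 = mul(0, -9) = 0

Second demand — change propagation:
  no demanded computation ever read src2, so the edit dirties nothing and nothing runs.

The important point: nothing the output needs ever reads src2, so the edit is invisible to it.

sig10 now evaluates to 0.
Run set: none (0 run).
Changed values: src2.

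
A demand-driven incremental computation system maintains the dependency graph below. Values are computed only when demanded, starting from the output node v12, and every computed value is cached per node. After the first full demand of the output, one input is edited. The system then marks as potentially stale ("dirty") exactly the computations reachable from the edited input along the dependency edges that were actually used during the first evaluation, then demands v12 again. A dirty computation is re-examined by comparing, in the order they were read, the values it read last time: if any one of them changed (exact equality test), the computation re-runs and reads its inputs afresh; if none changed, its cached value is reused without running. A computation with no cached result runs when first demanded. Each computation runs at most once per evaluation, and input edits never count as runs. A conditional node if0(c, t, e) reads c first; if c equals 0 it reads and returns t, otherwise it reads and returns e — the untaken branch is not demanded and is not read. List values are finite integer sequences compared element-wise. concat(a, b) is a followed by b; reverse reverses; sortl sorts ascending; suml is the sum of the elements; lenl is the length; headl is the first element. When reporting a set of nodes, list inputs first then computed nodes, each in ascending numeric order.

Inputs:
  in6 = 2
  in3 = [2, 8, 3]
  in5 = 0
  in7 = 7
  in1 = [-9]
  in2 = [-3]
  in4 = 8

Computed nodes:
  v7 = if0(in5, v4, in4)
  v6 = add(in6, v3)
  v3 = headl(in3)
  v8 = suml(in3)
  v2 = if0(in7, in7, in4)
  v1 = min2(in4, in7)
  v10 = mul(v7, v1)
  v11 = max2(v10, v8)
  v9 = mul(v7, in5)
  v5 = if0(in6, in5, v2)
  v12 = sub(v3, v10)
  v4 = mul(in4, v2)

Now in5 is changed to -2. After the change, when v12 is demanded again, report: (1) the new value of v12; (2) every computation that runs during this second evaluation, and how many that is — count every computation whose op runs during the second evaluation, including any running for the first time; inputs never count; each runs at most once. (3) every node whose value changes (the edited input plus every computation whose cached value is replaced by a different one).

New value of v12: -54.
Computations that run: v7, v10, v12 — 3 in total.
Values that change: in5, v7, v10, v12.

First evaluation (everything demanded from the output):
  v1 = min2(8, 7) = 7
  v2 = if0(in7=7 -> else branch in4) = 8
  v3 = headl([2, 8, 3]) = 2
  v4 = mul(8, 8) = 64
  v7 = if0(in5=0 -> then branch v4) = 64
  v10 = mul(64, 7) = 448
  v12 = sub(2, 448) = -446

Propagation after the edit:
  v7: runs — in5 0->-2; result 8.
  v10: runs — v7 64->8; result 56.
  v12: runs — v10 448->56; result -54.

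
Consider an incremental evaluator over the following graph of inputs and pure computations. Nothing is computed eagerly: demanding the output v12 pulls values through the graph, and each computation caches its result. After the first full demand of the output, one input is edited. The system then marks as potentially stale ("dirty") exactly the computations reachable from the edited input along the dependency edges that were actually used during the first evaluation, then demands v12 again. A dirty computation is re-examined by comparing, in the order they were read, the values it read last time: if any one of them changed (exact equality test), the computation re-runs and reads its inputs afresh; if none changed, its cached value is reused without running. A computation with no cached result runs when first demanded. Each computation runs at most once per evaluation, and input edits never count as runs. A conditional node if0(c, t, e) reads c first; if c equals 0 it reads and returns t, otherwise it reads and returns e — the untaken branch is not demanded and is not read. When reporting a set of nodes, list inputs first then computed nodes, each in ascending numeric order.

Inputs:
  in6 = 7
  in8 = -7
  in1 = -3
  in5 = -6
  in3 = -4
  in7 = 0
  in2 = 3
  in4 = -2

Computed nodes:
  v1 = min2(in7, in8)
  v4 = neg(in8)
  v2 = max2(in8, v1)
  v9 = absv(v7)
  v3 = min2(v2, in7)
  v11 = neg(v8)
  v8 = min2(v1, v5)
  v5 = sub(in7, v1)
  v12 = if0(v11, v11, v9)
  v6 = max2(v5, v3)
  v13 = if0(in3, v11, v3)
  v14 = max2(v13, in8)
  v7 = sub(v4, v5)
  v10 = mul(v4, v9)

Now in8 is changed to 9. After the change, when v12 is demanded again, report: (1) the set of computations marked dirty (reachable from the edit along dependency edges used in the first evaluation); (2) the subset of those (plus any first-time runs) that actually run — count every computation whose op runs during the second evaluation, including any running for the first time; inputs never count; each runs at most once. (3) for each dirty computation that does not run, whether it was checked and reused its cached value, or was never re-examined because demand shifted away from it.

Dirty set: v1, v4, v5, v7, v8, v9, v11, v12.
Run set: v1, v5, v8, v11, v12 (5 run).
Left stale — demand moved off them: v4, v7, v9.
The important point: the flipped condition redirects demand; v4, v7, v9 are left stale, never re-checked.

Initial pass — values computed on the first demand:
  v1 = min2(0, -7) = -7
  v4 = neg(-7) = 7
  v5 = sub(0, -7) = 7
  v7 = sub(7, 7) = 0
  v8 = min2(-7, 7) = -7
  v9 = absv(0) = 0
  v11 = neg(-7) = 7
  v12 = if0(v11=7 -> else branch v9) = 0

Second demand — change propagation:
  v1: re-runs because in8 -7->9; new result 0.
  v4: dirty yet unreached — the second evaluation never asks for it.
  v5: re-runs because v1 -7->0; new result 0.
  v7: dirty yet unreached — the second evaluation never asks for it.
  v8: re-runs because v1 -7->0; v5 7->0; new result 0.
  v9: dirty yet unreached — the second evaluation never asks for it.
  v11: re-runs because v8 -7->0; new result 0.
  v12: re-runs because v11 7->0; new result 0 (unchanged).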